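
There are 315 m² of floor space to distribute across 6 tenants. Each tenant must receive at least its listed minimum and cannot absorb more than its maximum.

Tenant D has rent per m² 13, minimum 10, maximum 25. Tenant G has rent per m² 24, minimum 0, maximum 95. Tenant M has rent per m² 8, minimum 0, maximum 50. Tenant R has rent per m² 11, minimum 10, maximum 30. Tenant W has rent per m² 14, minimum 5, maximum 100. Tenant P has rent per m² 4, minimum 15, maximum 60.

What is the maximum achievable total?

4795

Meeting every minimum uses 10+0+0+10+5+15 = 40 m², leaving 275.
Highest rent per m² first: Tenant G 24 > Tenant W 14 > Tenant D 13 > Tenant R 11 > Tenant M 8 > Tenant P 4.
Tenant G: +95 to 95 (cap) — 180 left.
Tenant W: +95 to 100 (cap) — 85 left.
Tenant D takes 15 more to reach its cap of 25 — 70 left.
Give Tenant R 20 more to hit its cap of 30 — 50 left.
Tenant M takes 50 more to reach its cap of 50 — 0 left.
Total = 13×25 + 24×95 + 8×50 + 11×30 + 14×100 + 4×15 = 4795.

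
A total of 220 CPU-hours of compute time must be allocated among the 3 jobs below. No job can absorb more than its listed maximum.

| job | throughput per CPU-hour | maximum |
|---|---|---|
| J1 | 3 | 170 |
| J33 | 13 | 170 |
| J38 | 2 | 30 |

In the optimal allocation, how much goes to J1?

Highest throughput per CPU-hour first: J33 13 > J1 3 > J38 2.
Give J33 170 to hit its cap of 170 ; 50 left.
Only 50 left; J1 takes them to reach 50.

50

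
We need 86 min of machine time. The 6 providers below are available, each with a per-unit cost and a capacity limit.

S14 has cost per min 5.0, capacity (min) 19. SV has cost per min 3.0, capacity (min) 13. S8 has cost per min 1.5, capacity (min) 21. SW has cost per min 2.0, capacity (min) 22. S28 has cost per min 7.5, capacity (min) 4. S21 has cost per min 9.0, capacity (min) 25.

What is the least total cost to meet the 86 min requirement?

Fill from the cheapest provider first.
S8 at 1.5: take all 21 min ; 65 still needed.
SW (2.0): use full 22 ; 43 min to go.
SV (3.0): use full 13 ; 30 min to go.
Take 19 from S14 at 5.0 ; need 11 more.
S28 at 7.5: take all 4 min ; 7 still needed.
Take 7 from S21 at 9.0 to finish.
Cost = 21×1.5 + 22×2.0 + 13×3.0 + 19×5.0 + 4×7.5 + 7×9.0 = 302.5.

302.5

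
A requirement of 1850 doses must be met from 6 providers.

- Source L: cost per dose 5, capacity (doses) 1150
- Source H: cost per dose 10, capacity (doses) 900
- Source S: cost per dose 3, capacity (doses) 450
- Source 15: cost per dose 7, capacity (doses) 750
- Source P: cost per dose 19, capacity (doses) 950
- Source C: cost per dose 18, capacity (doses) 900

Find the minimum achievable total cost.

8850

Use providers in increasing cost order.
Take 450 from Source S at 3 — need 1400 more.
Source L (5): use full 1150 — 250 doses to go.
Take 250 from Source 15 at 7 to finish.
Source H, Source C, Source P: unused.
Cost = 450×3 + 1150×5 + 250×7 = 8850.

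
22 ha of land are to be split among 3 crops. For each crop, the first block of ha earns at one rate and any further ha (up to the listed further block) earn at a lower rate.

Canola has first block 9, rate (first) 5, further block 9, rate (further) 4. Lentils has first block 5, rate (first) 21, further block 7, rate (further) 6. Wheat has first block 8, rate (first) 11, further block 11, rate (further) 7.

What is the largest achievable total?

Treat each block as its own option and order by rate: Lentils/tier1 21 > Wheat/tier1 11 > Wheat/tier2 7 > Lentils/tier2 6 > Canola/tier1 5 > Canola/tier2 4.
Fill Lentils tier1 block (5 at 21) — 17 left.
Fill Wheat tier1 block (8 at 11) — 9 left.
Wheat tier2 at 7: only 9 left, fill 9.
Total = 21×5 + 11×8 + 7×9 = 256.

256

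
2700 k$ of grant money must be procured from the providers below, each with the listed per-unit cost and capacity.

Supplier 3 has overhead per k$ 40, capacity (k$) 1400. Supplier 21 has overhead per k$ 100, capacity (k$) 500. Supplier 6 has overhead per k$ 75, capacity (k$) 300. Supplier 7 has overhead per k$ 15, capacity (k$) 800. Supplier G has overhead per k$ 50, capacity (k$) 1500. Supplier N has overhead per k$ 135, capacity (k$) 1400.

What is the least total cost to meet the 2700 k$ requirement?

93000

Cheapest first:
Take 800 from Supplier 7 at 15 — need 1900 more.
Supplier 3 at 40: take all 1400 k$ — 500 still needed.
Supplier G (50): take the remaining 500 — done.
Supplier 6, Supplier 21, Supplier N: unused.
Cost = 800×15 + 1400×40 + 500×50 = 93000.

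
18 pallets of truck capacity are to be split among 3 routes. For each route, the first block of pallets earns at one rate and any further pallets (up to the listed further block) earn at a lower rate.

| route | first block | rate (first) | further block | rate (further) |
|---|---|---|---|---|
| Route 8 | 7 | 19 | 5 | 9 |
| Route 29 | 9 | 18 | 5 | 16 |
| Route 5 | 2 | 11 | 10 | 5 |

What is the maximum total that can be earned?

327

Treat each block as its own option and order by rate: Route 8/first 19 > Route 29/first 18 > Route 29/second 16 > Route 5/first 11 > Route 8/second 9 > Route 5/second 5.
Route 8 first at 19: fill all 7 → 11 left.
Route 29/first (18): +9 → 2 left.
Route 29 second at 16: only 2 left, fill 2.
Total = 19×7 + 18×9 + 16×2 = 327.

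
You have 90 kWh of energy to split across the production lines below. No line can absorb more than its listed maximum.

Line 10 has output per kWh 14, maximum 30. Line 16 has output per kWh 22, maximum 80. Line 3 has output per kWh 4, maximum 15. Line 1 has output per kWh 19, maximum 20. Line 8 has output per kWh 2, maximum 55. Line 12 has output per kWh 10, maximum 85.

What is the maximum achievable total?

1950

Order the production lines by output per kWh: Line 16 22 > Line 1 19 > Line 10 14 > Line 12 10 > Line 3 4 > Line 8 2.
Line 16: +80 to 80 (cap) → 10 left.
Line 1: +10 (room for 20) → 10. Pool exhausted.
Total = 22×80 + 19×10 = 1950.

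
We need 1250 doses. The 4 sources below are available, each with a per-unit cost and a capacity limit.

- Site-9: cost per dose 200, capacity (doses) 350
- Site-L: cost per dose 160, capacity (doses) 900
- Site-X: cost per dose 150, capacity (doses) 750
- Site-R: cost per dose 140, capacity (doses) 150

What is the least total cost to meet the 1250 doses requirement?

Fill from the cheapest source first.
Take 150 from Site-R at 140 ; need 1100 more.
Site-X at 150: take all 750 doses ; 350 still needed.
Site-L (160): take the remaining 350 ; done.
Site-9: unused.
Cost = 150×140 + 750×150 + 350×160 = 189500.

189500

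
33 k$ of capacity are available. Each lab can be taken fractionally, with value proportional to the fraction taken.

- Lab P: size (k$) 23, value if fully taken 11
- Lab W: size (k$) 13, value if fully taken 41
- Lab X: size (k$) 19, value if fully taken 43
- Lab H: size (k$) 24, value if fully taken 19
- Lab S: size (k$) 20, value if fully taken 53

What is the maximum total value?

94

Best value per unit of size first: Lab W 41/13≈3.15, Lab S 53/20≈2.65, Lab X 43/19≈2.26, Lab H 19/24≈0.792, Lab P 11/23≈0.478.
Take all of Lab W (13 k$, value 41) → 20 k$ left.
All 20 k$ of Lab S fit (value 53) → 0 remain.
Total value = 94.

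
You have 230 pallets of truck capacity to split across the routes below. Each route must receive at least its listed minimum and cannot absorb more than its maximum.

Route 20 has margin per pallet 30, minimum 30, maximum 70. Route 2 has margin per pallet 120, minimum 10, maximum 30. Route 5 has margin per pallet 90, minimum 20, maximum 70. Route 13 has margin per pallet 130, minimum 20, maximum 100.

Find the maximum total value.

23800

Meeting every minimum uses 30+10+20+20 = 80 pallets, leaving 150.
Highest margin per pallet first: Route 13 130 > Route 2 120 > Route 5 90 > Route 20 30.
Give Route 13 80 more to hit its cap of 100 → 70 left.
Route 2 takes 20 more to reach its cap of 30 → 50 left.
Give Route 5 50 more to hit its cap of 70 → 0 left.
Total = 30×30 + 120×30 + 90×70 + 130×100 = 23800.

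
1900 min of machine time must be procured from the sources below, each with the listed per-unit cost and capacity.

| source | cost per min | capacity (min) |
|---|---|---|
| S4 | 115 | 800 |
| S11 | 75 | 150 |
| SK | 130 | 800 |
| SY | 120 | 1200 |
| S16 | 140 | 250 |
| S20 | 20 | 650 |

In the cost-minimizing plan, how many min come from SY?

Fill from the cheapest source first.
Take 650 from S20 at 20 ; need 1250 more.
S11 at 75: take all 150 min ; 1100 still needed.
S4 (115): use full 800 ; 300 min to go.
SY (120): take the remaining 300 ; done.
SK, S16: unused.

300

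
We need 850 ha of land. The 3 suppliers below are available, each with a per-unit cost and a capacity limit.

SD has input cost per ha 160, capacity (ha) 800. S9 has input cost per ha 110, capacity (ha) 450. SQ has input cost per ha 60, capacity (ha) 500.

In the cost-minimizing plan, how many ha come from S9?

350

Cheapest first:
SQ at 60: take all 500 ha → 350 still needed.
S9 (110): take the remaining 350 → done.
SD: unused.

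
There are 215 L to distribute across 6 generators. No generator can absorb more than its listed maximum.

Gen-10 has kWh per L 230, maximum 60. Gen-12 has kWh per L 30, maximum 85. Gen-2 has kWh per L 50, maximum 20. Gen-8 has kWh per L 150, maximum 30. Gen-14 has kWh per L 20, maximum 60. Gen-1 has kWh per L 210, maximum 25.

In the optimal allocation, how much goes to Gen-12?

Order the generators by kWh per L: Gen-10 230 > Gen-1 210 > Gen-8 150 > Gen-2 50 > Gen-12 30 > Gen-14 20.
Gen-10: +60 to 60 (cap) ; 155 left.
Gen-1: +25 to 25 (cap) ; 130 left.
Gen-8: +30 to 30 (cap) ; 100 left.
Gen-2 takes 20 to reach its cap of 20 ; 80 left.
Only 80 left; Gen-12 takes them to reach 80.

80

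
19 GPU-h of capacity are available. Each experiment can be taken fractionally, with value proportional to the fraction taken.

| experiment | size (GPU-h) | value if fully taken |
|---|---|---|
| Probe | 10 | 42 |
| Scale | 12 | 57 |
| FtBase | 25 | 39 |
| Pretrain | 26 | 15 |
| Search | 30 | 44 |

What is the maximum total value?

86.4

Best value per unit of size first: Scale 57/12≈4.75, Probe 42/10≈4.2, FtBase 39/25≈1.56, Search 44/30≈1.47, Pretrain 15/26≈0.577.
Scale: take in full, 12 GPU-h for value 57 ; 7 left.
Fill the last 7 GPU-h with part of Probe: 7/10 of it earns 29.4.
Total value = 86.4.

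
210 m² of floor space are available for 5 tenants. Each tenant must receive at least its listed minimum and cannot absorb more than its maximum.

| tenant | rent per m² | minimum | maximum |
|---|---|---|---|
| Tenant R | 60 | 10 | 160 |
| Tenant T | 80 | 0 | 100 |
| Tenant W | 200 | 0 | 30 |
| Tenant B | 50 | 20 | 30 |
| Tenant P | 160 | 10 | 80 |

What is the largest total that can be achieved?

Meeting every minimum uses 10+0+0+20+10 = 40 m², leaving 170.
Highest rent per m² first: Tenant W 200 > Tenant P 160 > Tenant T 80 > Tenant R 60 > Tenant B 50.
Tenant W takes 30 more to reach its cap of 30 — 140 left.
Tenant P takes 70 more to reach its cap of 80 — 70 left.
Tenant T: +70 (room for 100) → 70. Pool exhausted.
Total = 60×10 + 80×70 + 200×30 + 50×20 + 160×80 = 26000.

26000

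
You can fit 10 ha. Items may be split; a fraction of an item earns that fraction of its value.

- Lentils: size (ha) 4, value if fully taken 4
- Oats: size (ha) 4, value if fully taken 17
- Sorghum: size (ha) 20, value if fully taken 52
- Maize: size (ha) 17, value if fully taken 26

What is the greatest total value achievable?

32.6

Best value per unit of size first: Oats 17/4≈4.25, Sorghum 52/20≈2.6, Maize 26/17≈1.53, Lentils 4/4≈1.
Oats: take in full, 4 ha for value 17 → 6 left.
Fill the last 6 ha with part of Sorghum: 6/20 of it earns 15.6.
Total value = 32.6.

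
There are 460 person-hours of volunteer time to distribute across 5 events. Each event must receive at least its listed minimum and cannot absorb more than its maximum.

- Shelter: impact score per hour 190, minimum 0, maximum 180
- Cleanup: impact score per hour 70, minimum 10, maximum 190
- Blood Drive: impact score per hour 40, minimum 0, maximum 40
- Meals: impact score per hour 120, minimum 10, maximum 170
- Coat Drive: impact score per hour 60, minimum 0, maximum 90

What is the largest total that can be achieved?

62300

Meeting every minimum uses 0+10+0+10+0 = 20 person-hours, leaving 440.
Highest impact score per hour first: Shelter 190 > Meals 120 > Cleanup 70 > Coat Drive 60 > Blood Drive 40.
Shelter takes 180 more to reach its cap of 180 → 260 left.
Meals: +160 to 170 (cap) → 100 left.
Only 100 left; Cleanup takes them to reach 110.
Total = 190×180 + 70×110 + 120×170 = 62300.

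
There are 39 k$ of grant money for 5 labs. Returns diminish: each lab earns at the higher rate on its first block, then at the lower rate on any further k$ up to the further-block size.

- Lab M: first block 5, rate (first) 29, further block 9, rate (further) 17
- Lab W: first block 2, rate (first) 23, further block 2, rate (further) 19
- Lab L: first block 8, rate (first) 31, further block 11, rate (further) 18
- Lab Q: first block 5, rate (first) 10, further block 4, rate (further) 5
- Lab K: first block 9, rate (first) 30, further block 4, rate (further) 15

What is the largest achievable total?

979

Order all 10 blocks by rate: Lab L/T1 31 > Lab K/T1 30 > Lab M/T1 29 > Lab W/T1 23 > Lab W/T2 19 > Lab L/T2 18 > Lab M/T2 17 > Lab K/T2 15 > Lab Q/T1 10 > Lab Q/T2 5.
Lab L/T1 (31): +8 ; 31 left.
Lab K/T1 (30): +9 ; 22 left.
Lab M T1 at 29: fill all 5 ; 17 left.
Lab W T1 at 23: fill all 2 ; 15 left.
Lab W/T2 (19): +2 ; 13 left.
Fill Lab L T2 block (11 at 18) ; 2 left.
Lab M T2 at 17: only 2 left, fill 2.
Total = 31×8 + 30×9 + 29×5 + 23×2 + 19×2 + 18×11 + 17×2 = 979.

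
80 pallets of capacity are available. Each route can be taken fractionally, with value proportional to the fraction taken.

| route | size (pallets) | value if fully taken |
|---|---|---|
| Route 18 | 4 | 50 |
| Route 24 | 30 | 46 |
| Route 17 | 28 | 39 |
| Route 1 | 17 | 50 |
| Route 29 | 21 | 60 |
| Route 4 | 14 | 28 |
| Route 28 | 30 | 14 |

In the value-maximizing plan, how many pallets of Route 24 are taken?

Rank by value-to-size ratio: Route 18 50/4≈12.5, Route 1 50/17≈2.94, Route 29 60/21≈2.86, Route 4 28/14≈2, Route 24 46/30≈1.53, Route 17 39/28≈1.39, Route 28 14/30≈0.467.
Take all of Route 18 (4 pallets, value 50) — 76 pallets left.
Take all of Route 1 (17 pallets, value 50) — 59 pallets left.
All 21 pallets of Route 29 fit (value 60) — 38 remain.
Take all of Route 4 (14 pallets, value 28) — 24 pallets left.
24 pallets left: a 24/30 share of Route 24 gives 46×24/30 = 36.8.

24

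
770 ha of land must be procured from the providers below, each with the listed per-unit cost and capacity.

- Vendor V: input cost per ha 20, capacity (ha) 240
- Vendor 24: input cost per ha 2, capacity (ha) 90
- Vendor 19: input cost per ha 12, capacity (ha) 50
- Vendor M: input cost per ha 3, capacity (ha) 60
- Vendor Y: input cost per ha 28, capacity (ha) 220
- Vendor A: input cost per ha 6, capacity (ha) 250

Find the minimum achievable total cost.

9500

Use providers in increasing cost order.
Vendor 24 (2): use full 90 → 680 ha to go.
Vendor M at 3: take all 60 ha → 620 still needed.
Vendor A (6): use full 250 → 370 ha to go.
Take 50 from Vendor 19 at 12 → need 320 more.
Take 240 from Vendor V at 20 → need 80 more.
Vendor Y at 28: take 80 of its 220 → requirement met.
Cost = 90×2 + 60×3 + 250×6 + 50×12 + 240×20 + 80×28 = 9500.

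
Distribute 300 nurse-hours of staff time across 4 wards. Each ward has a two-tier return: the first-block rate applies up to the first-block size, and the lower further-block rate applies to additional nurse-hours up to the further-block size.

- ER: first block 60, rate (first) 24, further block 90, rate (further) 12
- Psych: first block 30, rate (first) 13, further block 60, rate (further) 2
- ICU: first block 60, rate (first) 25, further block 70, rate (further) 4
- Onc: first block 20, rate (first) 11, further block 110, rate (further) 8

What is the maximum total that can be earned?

Treat each block as its own option and order by rate: ICU/T1 25 > ER/T1 24 > Psych/T1 13 > ER/T2 12 > Onc/T1 11 > Onc/T2 8 > ICU/T2 4 > Psych/T2 2.
ICU T1 at 25: fill all 60 — 240 left.
Fill ER T1 block (60 at 24) — 180 left.
Psych T1 at 13: fill all 30 — 150 left.
ER T2 at 12: fill all 90 — 60 left.
Fill Onc T1 block (20 at 11) — 40 left.
40 remain; put them into Onc T2 at 8.
Total = 25×60 + 24×60 + 13×30 + 12×90 + 11×20 + 8×40 = 4950.

4950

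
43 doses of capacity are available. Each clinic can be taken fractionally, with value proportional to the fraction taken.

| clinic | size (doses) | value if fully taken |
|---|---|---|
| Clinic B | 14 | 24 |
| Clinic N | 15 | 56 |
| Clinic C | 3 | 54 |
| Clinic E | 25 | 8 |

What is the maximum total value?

137.52

Sort by value density: Clinic C 54/3≈18, Clinic N 56/15≈3.73, Clinic B 24/14≈1.71, Clinic E 8/25≈0.32.
All 3 doses of Clinic C fit (value 54) — 40 remain.
Take all of Clinic N (15 doses, value 56) — 25 doses left.
Take all of Clinic B (14 doses, value 24) — 11 doses left.
11 doses left: a 11/25 share of Clinic E gives 8×11/25 = 3.52.
Total value = 137.52.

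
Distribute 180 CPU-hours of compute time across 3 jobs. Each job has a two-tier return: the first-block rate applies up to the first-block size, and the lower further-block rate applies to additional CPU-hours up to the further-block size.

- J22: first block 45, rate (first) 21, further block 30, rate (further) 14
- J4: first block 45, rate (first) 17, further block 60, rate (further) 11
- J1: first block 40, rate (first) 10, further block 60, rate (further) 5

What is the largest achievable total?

2790

Order all 6 blocks by rate: J22/tier1 21 > J4/tier1 17 > J22/tier2 14 > J4/tier2 11 > J1/tier1 10 > J1/tier2 5.
J22/tier1 (21): +45 → 135 left.
Fill J4 tier1 block (45 at 17) → 90 left.
J22 tier2 at 14: fill all 30 → 60 left.
Fill J4 tier2 block (60 at 11) → 0 left.
Total = 21×45 + 17×45 + 14×30 + 11×60 = 2790.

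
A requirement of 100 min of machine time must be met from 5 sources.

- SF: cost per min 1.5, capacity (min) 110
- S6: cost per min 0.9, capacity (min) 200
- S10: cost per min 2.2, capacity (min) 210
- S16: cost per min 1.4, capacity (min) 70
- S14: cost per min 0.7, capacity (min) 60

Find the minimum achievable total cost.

78

Cheapest first:
S14 at 0.7: take all 60 min → 40 still needed.
Take 40 from S6 at 0.9 to finish.
S16, SF, S10: unused.
Cost = 60×0.7 + 40×0.9 = 78.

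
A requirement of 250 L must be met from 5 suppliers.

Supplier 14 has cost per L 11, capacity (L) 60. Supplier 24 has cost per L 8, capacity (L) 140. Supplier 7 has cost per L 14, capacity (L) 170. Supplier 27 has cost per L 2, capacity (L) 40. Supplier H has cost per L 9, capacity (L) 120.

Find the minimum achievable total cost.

1830

Use suppliers in increasing cost order.
Take 40 from Supplier 27 at 2 — need 210 more.
Supplier 24 at 8: take all 140 L — 70 still needed.
Take 70 from Supplier H at 9 to finish.
Supplier 14, Supplier 7: unused.
Cost = 40×2 + 140×8 + 70×9 = 1830.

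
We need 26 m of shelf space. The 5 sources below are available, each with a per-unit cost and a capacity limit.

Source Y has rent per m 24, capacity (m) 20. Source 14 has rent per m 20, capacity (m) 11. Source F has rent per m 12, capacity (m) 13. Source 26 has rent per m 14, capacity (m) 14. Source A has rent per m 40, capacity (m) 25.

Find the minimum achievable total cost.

Use sources in increasing cost order.
Source F (12): use full 13 → 13 m to go.
Source 26 at 14: take 13 of its 14 → requirement met.
Source 14, Source Y, Source A: unused.
Cost = 13×12 + 13×14 = 338.

338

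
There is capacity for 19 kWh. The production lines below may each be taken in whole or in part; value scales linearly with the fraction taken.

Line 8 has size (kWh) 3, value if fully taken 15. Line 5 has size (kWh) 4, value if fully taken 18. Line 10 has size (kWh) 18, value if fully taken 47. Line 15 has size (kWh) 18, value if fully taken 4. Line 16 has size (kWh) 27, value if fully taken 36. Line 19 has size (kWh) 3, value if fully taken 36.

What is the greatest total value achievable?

Sort by value density: Line 19 36/3≈12, Line 8 15/3≈5, Line 5 18/4≈4.5, Line 10 47/18≈2.61, Line 16 36/27≈1.33, Line 15 4/18≈0.222.
Line 19: take in full, 3 kWh for value 36 ; 16 left.
Take all of Line 8 (3 kWh, value 15) ; 13 kWh left.
Take all of Line 5 (4 kWh, value 18) ; 9 kWh left.
9 kWh left: a 9/18 share of Line 10 gives 47×9/18 = 23.5.
Total value = 92.5.

92.5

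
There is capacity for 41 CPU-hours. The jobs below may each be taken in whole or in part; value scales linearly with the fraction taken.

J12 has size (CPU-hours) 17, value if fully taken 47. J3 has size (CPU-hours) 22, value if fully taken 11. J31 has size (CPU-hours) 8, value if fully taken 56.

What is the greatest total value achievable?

111

Rank by value-to-size ratio: J31 56/8≈7, J12 47/17≈2.76, J3 11/22≈0.5.
J31: take in full, 8 CPU-hours for value 56 — 33 left.
J12: take in full, 17 CPU-hours for value 47 — 16 left.
16 CPU-hours left: a 16/22 share of J3 gives 11×16/22 = 8.
Total value = 111.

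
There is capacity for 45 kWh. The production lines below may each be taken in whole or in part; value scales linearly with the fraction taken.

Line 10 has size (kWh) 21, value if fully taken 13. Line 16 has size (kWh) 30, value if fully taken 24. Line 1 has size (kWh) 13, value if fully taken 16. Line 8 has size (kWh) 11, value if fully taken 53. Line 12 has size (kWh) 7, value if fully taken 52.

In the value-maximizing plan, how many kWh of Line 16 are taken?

14

Sort by value density: Line 12 52/7≈7.43, Line 8 53/11≈4.82, Line 1 16/13≈1.23, Line 16 24/30≈0.8, Line 10 13/21≈0.619.
Line 12: take in full, 7 kWh for value 52 → 38 left.
All 11 kWh of Line 8 fit (value 53) → 27 remain.
Take all of Line 1 (13 kWh, value 16) → 14 kWh left.
Fill the last 14 kWh with part of Line 16: 14/30 of it earns 11.2.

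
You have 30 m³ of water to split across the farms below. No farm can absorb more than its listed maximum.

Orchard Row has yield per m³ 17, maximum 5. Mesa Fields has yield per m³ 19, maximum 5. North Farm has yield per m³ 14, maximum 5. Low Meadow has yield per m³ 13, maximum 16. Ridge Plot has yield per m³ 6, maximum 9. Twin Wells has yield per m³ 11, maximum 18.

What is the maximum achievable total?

Order the farms by yield per m³: Mesa Fields 19 > Orchard Row 17 > North Farm 14 > Low Meadow 13 > Twin Wells 11 > Ridge Plot 6.
Mesa Fields: +5 to 5 (cap) ; 25 left.
Give Orchard Row 5 to hit its cap of 5 ; 20 left.
North Farm takes 5 to reach its cap of 5 ; 15 left.
Low Meadow: +15 (room for 16) → 15. Pool exhausted.
Total = 17×5 + 19×5 + 14×5 + 13×15 = 445.

445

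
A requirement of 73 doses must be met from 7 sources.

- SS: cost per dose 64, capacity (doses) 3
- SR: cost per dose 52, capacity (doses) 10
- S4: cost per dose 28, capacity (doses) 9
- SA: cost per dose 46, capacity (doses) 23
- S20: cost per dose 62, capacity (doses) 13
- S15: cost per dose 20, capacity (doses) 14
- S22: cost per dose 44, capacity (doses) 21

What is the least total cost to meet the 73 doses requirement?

2826

Cheapest first:
S15 (20): use full 14 ; 59 doses to go.
Take 9 from S4 at 28 ; need 50 more.
S22 (44): use full 21 ; 29 doses to go.
Take 23 from SA at 46 ; need 6 more.
SR at 52: take 6 of its 10 ; requirement met.
S20, SS: unused.
Cost = 14×20 + 9×28 + 21×44 + 23×46 + 6×52 = 2826.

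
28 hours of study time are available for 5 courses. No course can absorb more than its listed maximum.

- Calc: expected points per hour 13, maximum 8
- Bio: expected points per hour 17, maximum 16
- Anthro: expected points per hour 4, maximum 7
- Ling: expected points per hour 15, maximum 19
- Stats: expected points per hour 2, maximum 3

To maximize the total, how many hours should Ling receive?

12

Highest expected points per hour first: Bio 17 > Ling 15 > Calc 13 > Anthro 4 > Stats 2.
Bio takes 16 to reach its cap of 16 → 12 left.
Ling has room for 19 but only 12 remain, so it gets 12.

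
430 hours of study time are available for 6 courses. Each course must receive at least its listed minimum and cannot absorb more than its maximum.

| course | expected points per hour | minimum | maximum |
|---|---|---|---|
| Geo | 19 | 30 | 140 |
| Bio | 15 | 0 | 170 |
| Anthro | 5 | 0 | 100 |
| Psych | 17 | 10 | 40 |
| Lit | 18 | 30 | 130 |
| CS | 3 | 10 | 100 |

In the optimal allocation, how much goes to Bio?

110

Meeting every minimum uses 30+0+0+10+30+10 = 80 hours, leaving 350.
Order the courses by expected points per hour: Geo 19 > Lit 18 > Psych 17 > Bio 15 > Anthro 5 > CS 3.
Geo: +110 to 140 (cap) ; 240 left.
Lit: +100 to 130 (cap) ; 140 left.
Psych takes 30 more to reach its cap of 40 ; 110 left.
Bio: +110 (room for 170) → 110. Pool exhausted.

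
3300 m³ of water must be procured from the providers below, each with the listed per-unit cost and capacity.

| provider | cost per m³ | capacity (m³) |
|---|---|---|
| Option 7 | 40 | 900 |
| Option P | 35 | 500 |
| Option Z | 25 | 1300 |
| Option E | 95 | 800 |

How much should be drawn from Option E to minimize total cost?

600

Cheapest first:
Take 1300 from Option Z at 25 — need 2000 more.
Option P (35): use full 500 — 1500 m³ to go.
Take 900 from Option 7 at 40 — need 600 more.
Take 600 from Option E at 95 to finish.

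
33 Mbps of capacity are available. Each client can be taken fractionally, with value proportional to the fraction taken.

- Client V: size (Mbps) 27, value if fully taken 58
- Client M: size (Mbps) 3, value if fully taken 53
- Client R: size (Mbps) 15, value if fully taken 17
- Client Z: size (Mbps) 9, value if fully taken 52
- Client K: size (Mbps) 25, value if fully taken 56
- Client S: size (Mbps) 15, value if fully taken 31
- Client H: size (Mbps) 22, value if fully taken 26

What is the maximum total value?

Best value per unit of size first: Client M 53/3≈17.7, Client Z 52/9≈5.78, Client K 56/25≈2.24, Client V 58/27≈2.15, Client S 31/15≈2.07, Client H 26/22≈1.18, Client R 17/15≈1.13.
Client M: take in full, 3 Mbps for value 53 ; 30 left.
Take all of Client Z (9 Mbps, value 52) ; 21 Mbps left.
Only 21 Mbps remain; take 21/25 of Client K for value 56×21/25 = 47.04.
Total value = 152.04.

152.04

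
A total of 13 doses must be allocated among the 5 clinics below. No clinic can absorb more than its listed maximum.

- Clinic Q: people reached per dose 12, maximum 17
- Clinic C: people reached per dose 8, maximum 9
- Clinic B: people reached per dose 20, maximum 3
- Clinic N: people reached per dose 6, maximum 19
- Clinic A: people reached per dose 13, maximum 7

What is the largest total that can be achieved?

187

Rank by people reached per dose: Clinic B 20 > Clinic A 13 > Clinic Q 12 > Clinic C 8 > Clinic N 6.
Clinic B: +3 to 3 (cap) → 10 left.
Clinic A: +7 to 7 (cap) → 3 left.
Only 3 left; Clinic Q takes them to reach 3.
Total = 12×3 + 20×3 + 13×7 = 187.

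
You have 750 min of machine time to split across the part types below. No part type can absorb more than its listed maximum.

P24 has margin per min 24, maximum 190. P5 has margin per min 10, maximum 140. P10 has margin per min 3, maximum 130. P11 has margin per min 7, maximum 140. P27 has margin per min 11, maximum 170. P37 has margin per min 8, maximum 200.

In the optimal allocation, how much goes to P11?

Rank by margin per min: P24 24 > P27 11 > P5 10 > P37 8 > P11 7 > P10 3.
P24 takes 190 to reach its cap of 190 — 560 left.
Give P27 170 to hit its cap of 170 — 390 left.
P5: +140 to 140 (cap) — 250 left.
Give P37 200 to hit its cap of 200 — 50 left.
P11: +50 (room for 140) → 50. Pool exhausted.

50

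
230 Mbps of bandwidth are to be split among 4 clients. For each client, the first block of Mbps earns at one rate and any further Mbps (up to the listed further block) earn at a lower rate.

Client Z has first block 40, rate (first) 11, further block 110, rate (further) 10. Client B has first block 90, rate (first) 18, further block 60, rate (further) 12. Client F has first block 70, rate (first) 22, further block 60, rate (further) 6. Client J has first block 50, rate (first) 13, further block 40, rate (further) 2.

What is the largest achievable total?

4050

Rank every tier by rate: Client F/tier1 22 > Client B/tier1 18 > Client J/tier1 13 > Client B/tier2 12 > Client Z/tier1 11 > Client Z/tier2 10 > Client F/tier2 6 > Client J/tier2 2.
Fill Client F tier1 block (70 at 22) ; 160 left.
Fill Client B tier1 block (90 at 18) ; 70 left.
Fill Client J tier1 block (50 at 13) ; 20 left.
Client B/tier2: +20 of 60 at 12; pool empty.
Total = 22×70 + 18×90 + 13×50 + 12×20 = 4050.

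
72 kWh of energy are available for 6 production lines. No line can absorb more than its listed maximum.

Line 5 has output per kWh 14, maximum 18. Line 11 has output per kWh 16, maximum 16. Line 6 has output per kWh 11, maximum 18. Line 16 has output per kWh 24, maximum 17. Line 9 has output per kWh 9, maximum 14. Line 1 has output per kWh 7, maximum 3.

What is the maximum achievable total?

1141

Order the production lines by output per kWh: Line 16 24 > Line 11 16 > Line 5 14 > Line 6 11 > Line 9 9 > Line 1 7.
Line 16 takes 17 to reach its cap of 17 — 55 left.
Line 11: +16 to 16 (cap) — 39 left.
Line 5 takes 18 to reach its cap of 18 — 21 left.
Give Line 6 18 to hit its cap of 18 — 3 left.
Line 9 has room for 14 but only 3 remain, so it gets 3.
Total = 14×18 + 16×16 + 11×18 + 24×17 + 9×3 = 1141.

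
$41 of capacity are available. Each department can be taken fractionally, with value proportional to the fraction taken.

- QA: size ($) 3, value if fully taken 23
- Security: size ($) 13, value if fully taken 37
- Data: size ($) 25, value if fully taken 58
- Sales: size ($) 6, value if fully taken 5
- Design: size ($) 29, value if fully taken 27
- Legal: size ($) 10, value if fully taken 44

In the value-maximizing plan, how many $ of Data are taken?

15

Rank by value-to-size ratio: QA 23/3≈7.67, Legal 44/10≈4.4, Security 37/13≈2.85, Data 58/25≈2.32, Design 27/29≈0.931, Sales 5/6≈0.833.
All 3 $ of QA fit (value 23) → 38 remain.
All 10 $ of Legal fit (value 44) → 28 remain.
Security: take in full, 13 $ for value 37 → 15 left.
Fill the last 15 $ with part of Data: 15/25 of it earns 34.8.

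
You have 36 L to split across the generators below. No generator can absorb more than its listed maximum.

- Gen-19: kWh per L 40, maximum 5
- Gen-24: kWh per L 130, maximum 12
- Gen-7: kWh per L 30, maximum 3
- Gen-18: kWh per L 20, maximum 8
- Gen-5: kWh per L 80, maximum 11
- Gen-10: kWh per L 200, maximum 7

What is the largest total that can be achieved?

4070

Rank by kWh per L: Gen-10 200 > Gen-24 130 > Gen-5 80 > Gen-19 40 > Gen-7 30 > Gen-18 20.
Gen-10: +7 to 7 (cap) ; 29 left.
Give Gen-24 12 to hit its cap of 12 ; 17 left.
Gen-5: +11 to 11 (cap) ; 6 left.
Gen-19 takes 5 to reach its cap of 5 ; 1 left.
Gen-7 has room for 3 but only 1 remain, so it gets 1.
Total = 40×5 + 130×12 + 30×1 + 80×11 + 200×7 = 4070.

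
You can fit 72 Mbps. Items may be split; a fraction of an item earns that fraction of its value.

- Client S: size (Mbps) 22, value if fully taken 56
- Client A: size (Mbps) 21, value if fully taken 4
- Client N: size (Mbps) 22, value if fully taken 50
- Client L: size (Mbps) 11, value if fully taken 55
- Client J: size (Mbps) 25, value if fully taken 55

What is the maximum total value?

Rank by value-to-size ratio: Client L 55/11≈5, Client S 56/22≈2.55, Client N 50/22≈2.27, Client J 55/25≈2.2, Client A 4/21≈0.19.
Client L: take in full, 11 Mbps for value 55 → 61 left.
Client S: take in full, 22 Mbps for value 56 → 39 left.
Take all of Client N (22 Mbps, value 50) → 17 Mbps left.
Only 17 Mbps remain; take 17/25 of Client J for value 55×17/25 = 37.4.
Total value = 198.4.

198.4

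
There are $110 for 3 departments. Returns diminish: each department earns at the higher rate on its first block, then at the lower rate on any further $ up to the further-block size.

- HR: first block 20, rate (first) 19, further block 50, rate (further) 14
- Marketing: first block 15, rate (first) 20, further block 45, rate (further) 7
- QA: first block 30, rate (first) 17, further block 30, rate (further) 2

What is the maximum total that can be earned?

Rank every tier by rate: Marketing/T1 20 > HR/T1 19 > QA/T1 17 > HR/T2 14 > Marketing/T2 7 > QA/T2 2.
Marketing T1 at 20: fill all 15 ; 95 left.
HR/T1 (19): +20 ; 75 left.
QA/T1 (17): +30 ; 45 left.
HR T2 at 14: only 45 left, fill 45.
Total = 20×15 + 19×20 + 17×30 + 14×45 = 1820.

1820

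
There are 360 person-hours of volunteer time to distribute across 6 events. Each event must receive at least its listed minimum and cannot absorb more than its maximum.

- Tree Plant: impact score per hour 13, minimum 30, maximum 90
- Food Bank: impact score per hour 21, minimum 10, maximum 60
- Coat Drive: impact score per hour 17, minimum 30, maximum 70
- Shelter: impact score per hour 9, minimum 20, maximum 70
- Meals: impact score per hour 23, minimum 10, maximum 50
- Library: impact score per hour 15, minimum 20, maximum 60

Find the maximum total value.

Meeting every minimum uses 30+10+30+20+10+20 = 120 person-hours, leaving 240.
Highest impact score per hour first: Meals 23 > Food Bank 21 > Coat Drive 17 > Library 15 > Tree Plant 13 > Shelter 9.
Give Meals 40 more to hit its cap of 50 → 200 left.
Give Food Bank 50 more to hit its cap of 60 → 150 left.
Coat Drive takes 40 more to reach its cap of 70 → 110 left.
Library takes 40 more to reach its cap of 60 → 70 left.
Tree Plant takes 60 more to reach its cap of 90 → 10 left.
Only 10 left; Shelter takes them to reach 30.
Total = 13×90 + 21×60 + 17×70 + 9×30 + 23×50 + 15×60 = 5940.

5940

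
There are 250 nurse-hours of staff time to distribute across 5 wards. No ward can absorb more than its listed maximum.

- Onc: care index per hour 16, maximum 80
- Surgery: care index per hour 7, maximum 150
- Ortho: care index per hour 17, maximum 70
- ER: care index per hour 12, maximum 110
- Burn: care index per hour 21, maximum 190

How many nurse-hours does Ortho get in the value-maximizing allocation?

60

Order the wards by care index per hour: Burn 21 > Ortho 17 > Onc 16 > ER 12 > Surgery 7.
Give Burn 190 to hit its cap of 190 ; 60 left.
Only 60 left; Ortho takes them to reach 60.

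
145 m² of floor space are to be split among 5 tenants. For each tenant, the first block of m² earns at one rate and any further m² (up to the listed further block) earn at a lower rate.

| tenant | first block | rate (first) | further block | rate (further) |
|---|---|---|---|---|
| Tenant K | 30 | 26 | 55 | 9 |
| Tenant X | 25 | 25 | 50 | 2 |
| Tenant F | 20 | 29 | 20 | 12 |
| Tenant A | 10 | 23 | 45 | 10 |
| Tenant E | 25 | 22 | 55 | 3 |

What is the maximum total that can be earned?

3155

Rank every tier by rate: Tenant F/tier1 29 > Tenant K/tier1 26 > Tenant X/tier1 25 > Tenant A/tier1 23 > Tenant E/tier1 22 > Tenant F/tier2 12 > Tenant A/tier2 10 > Tenant K/tier2 9 > Tenant E/tier2 3 > Tenant X/tier2 2.
Tenant F/tier1 (29): +20 — 125 left.
Tenant K/tier1 (26): +30 — 95 left.
Fill Tenant X tier1 block (25 at 25) — 70 left.
Fill Tenant A tier1 block (10 at 23) — 60 left.
Fill Tenant E tier1 block (25 at 22) — 35 left.
Fill Tenant F tier2 block (20 at 12) — 15 left.
15 remain; put them into Tenant A tier2 at 10.
Total = 29×20 + 26×30 + 25×25 + 23×10 + 22×25 + 12×20 + 10×15 = 3155.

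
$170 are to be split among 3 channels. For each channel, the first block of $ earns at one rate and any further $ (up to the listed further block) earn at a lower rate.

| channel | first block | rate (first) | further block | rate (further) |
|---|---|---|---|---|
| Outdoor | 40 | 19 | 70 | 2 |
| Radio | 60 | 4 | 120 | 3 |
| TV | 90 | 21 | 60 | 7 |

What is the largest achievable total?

2930

Treat each block as its own option and order by rate: TV/tier1 21 > Outdoor/tier1 19 > TV/tier2 7 > Radio/tier1 4 > Radio/tier2 3 > Outdoor/tier2 2.
TV/tier1 (21): +90 — 80 left.
Fill Outdoor tier1 block (40 at 19) — 40 left.
40 remain; put them into TV tier2 at 7.
Total = 21×90 + 19×40 + 7×40 = 2930.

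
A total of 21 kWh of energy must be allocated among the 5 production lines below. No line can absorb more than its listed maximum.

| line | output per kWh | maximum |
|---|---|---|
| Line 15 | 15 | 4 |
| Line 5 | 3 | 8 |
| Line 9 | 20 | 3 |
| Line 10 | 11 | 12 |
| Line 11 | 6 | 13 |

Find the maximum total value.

Highest output per kWh first: Line 9 20 > Line 15 15 > Line 10 11 > Line 11 6 > Line 5 3.
Give Line 9 3 to hit its cap of 3 — 18 left.
Line 15: +4 to 4 (cap) — 14 left.
Line 10: +12 to 12 (cap) — 2 left.
Only 2 left; Line 11 takes them to reach 2.
Total = 15×4 + 20×3 + 11×12 + 6×2 = 264.

264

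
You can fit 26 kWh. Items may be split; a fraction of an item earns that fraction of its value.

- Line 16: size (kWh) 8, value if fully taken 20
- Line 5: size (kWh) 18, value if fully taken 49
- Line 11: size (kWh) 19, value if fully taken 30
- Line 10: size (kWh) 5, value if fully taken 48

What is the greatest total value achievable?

104.5

Rank by value-to-size ratio: Line 10 48/5≈9.6, Line 5 49/18≈2.72, Line 16 20/8≈2.5, Line 11 30/19≈1.58.
Take all of Line 10 (5 kWh, value 48) ; 21 kWh left.
All 18 kWh of Line 5 fit (value 49) ; 3 remain.
Only 3 kWh remain; take 3/8 of Line 16 for value 20×3/8 = 7.5.
Total value = 104.5.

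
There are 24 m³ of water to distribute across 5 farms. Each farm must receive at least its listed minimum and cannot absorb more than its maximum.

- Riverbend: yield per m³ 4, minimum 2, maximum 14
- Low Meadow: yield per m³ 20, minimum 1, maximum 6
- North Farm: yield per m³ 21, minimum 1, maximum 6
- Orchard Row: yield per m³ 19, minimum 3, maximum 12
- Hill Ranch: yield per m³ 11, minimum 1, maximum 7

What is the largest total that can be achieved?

436

Meeting every minimum uses 2+1+1+3+1 = 8 m³, leaving 16.
Rank by yield per m³: North Farm 21 > Low Meadow 20 > Orchard Row 19 > Hill Ranch 11 > Riverbend 4.
Give North Farm 5 more to hit its cap of 6 — 11 left.
Low Meadow: +5 to 6 (cap) — 6 left.
Orchard Row has room for 9 more but only 6 remain, so it gets 9.
Total = 4×2 + 20×6 + 21×6 + 19×9 + 11×1 = 436.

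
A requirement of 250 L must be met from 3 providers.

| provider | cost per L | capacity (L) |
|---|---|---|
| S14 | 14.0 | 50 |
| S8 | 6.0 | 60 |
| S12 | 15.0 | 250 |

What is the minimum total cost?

3160

Use providers in increasing cost order.
S8 at 6.0: take all 60 L ; 190 still needed.
Take 50 from S14 at 14.0 ; need 140 more.
S12 at 15.0: take 140 of its 250 ; requirement met.
Cost = 60×6.0 + 50×14.0 + 140×15.0 = 3160.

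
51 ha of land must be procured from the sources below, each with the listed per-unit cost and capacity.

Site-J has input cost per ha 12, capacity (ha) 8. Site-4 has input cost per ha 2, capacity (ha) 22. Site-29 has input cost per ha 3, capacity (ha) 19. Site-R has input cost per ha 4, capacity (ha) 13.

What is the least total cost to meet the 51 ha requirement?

141

Fill from the cheapest source first.
Site-4 (2): use full 22 ; 29 ha to go.
Site-29 (3): use full 19 ; 10 ha to go.
Take 10 from Site-R at 4 to finish.
Site-J: unused.
Cost = 22×2 + 19×3 + 10×4 = 141.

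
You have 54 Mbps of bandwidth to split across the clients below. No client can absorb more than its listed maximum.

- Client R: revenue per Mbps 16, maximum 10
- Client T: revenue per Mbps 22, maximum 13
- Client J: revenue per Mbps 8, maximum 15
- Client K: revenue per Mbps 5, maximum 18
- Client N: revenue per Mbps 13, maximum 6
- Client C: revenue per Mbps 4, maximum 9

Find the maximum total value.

694

Highest revenue per Mbps first: Client T 22 > Client R 16 > Client N 13 > Client J 8 > Client K 5 > Client C 4.
Client T: +13 to 13 (cap) ; 41 left.
Client R: +10 to 10 (cap) ; 31 left.
Client N takes 6 to reach its cap of 6 ; 25 left.
Give Client J 15 to hit its cap of 15 ; 10 left.
Client K: +10 (room for 18) → 10. Pool exhausted.
Total = 16×10 + 22×13 + 8×15 + 5×10 + 13×6 = 694.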